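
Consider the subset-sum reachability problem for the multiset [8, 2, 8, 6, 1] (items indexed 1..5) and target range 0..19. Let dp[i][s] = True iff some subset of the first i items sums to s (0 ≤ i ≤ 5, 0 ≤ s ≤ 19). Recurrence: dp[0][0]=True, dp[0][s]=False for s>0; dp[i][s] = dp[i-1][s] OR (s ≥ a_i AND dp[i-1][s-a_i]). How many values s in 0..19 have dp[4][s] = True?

i\s   0   1   2   3   4   5   6   7   8   9  10  11  12  13  14  15  16  17  18  19
  0   T   F   F   F   F   F   F   F   F   F   F   F   F   F   F   F   F   F   F   F
  1   T   F   F   F   F   F   F   F   T   F   F   F   F   F   F   F   F   F   F   F
  2   T   F   T   F   F   F   F   F   T   F   T   F   F   F   F   F   F   F   F   F
  3   T   F   T   F   F   F   F   F   T   F   T   F   F   F   F   F   T   F   T   F
  4   T   F   T   F   F   F   T   F   T   F   T   F   F   F   T   F   T   F   T   F
  5   T   T   T   T   F   F   T   T   T   T   T   T   F   F   T   T   T   T   T   T

8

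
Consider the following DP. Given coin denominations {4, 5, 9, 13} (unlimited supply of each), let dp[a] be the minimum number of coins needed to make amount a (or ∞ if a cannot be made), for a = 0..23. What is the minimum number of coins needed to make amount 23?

 a  0  1  2  3  4  5  6  7  8  9 10 11 12 13 14 15 16 17 18 19 20 21 22 23
dp  0  -  -  -  1  1  -  -  2  1  2  -  3  1  2  3  4  2  2  3  4  3  2  3
(- denotes ∞ / unreachable)

3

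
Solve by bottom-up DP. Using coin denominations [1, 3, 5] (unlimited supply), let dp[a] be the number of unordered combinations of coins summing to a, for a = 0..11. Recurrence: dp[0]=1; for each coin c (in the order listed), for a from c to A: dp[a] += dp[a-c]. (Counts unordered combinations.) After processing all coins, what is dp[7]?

4

after  coin     0     1     2     3     4     5     6     7     8     9    10    11
          1     1     1     1     1     1     1     1     1     1     1     1     1
          3     1     1     1     2     2     2     3     3     3     4     4     4
          5     1     1     1     2     2     3     4     4     5     6     7     8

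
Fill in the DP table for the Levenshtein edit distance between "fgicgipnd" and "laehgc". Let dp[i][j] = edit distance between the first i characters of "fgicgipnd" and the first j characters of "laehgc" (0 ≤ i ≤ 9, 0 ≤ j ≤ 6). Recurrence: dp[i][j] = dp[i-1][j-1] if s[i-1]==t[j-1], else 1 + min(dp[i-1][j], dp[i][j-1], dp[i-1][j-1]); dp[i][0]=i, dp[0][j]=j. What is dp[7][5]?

6

   ''  l  a  e  h  g  c
''  0  1  2  3  4  5  6
 f  1  1  2  3  4  5  6
 g  2  2  2  3  4  4  5
 i  3  3  3  3  4  5  5
 c  4  4  4  4  4  5  5
 g  5  5  5  5  5  4  5
 i  6  6  6  6  6  5  5
 p  7  7  7  7  7  6  6
 n  8  8  8  8  8  7  7
 d  9  9  9  9  9  8  8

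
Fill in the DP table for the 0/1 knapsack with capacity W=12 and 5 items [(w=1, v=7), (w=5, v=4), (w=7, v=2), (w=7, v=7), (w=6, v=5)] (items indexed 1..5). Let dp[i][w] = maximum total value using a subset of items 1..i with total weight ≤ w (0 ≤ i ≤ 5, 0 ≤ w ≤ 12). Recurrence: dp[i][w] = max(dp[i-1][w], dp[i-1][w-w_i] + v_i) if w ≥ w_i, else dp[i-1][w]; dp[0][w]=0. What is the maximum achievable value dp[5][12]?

16

i\w   0   1   2   3   4   5   6   7   8   9  10  11  12
  0   0   0   0   0   0   0   0   0   0   0   0   0   0
  1   0   7   7   7   7   7   7   7   7   7   7   7   7
  2   0   7   7   7   7   7  11  11  11  11  11  11  11
  3   0   7   7   7   7   7  11  11  11  11  11  11  11
  4   0   7   7   7   7   7  11  11  14  14  14  14  14
  5   0   7   7   7   7   7  11  12  14  14  14  14  16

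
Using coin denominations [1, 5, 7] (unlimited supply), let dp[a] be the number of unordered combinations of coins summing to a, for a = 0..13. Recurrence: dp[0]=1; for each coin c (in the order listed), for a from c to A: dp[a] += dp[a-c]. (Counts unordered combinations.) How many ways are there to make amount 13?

after  coin     0     1     2     3     4     5     6     7     8     9    10    11    12    13
          1     1     1     1     1     1     1     1     1     1     1     1     1     1     1
          5     1     1     1     1     1     2     2     2     2     2     3     3     3     3
          7     1     1     1     1     1     2     2     3     3     3     4     4     5     5

5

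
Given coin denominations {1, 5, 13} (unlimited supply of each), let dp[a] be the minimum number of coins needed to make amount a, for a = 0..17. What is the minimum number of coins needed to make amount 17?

 a  0  1  2  3  4  5  6  7  8  9 10 11 12 13 14 15 16 17
dp  0  1  2  3  4  1  2  3  4  5  2  3  4  1  2  3  4  5

5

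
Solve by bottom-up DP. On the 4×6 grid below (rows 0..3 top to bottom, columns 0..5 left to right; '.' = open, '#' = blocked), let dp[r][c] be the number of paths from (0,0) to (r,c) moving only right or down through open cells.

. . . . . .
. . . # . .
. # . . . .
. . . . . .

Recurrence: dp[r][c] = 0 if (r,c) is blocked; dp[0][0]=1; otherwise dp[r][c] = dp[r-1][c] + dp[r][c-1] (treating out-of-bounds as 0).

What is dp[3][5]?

r\c   0   1   2   3   4   5
  0   1   1   1   1   1   1
  1   1   2   3   0   1   2
  2   1   0   3   3   4   6
  3   1   1   4   7  11  17

17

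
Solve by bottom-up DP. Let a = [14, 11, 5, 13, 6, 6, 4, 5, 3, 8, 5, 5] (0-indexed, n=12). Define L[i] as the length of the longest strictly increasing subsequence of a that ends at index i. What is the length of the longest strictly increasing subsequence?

   i    0    1    2    3    4    5    6    7    8    9   10   11
a[i]   14   11    5   13    6    6    4    5    3    8    5    5
L[i]    1    1    1    2    2    2    1    2    1    3    2    2

3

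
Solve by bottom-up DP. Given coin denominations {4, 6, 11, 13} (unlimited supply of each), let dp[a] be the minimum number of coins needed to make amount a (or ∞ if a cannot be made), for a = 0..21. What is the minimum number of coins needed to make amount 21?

3

 a  0  1  2  3  4  5  6  7  8  9 10 11 12 13 14 15 16 17 18 19 20 21
dp  0  -  -  -  1  -  1  -  2  -  2  1  2  1  3  2  3  2  3  2  4  3
(- denotes ∞ / unreachable)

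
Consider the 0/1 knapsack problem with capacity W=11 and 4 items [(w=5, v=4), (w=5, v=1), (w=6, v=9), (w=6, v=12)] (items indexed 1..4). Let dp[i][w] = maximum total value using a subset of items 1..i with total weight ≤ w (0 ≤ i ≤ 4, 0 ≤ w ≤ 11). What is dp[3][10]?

9

i\w   0   1   2   3   4   5   6   7   8   9  10  11
  0   0   0   0   0   0   0   0   0   0   0   0   0
  1   0   0   0   0   0   4   4   4   4   4   4   4
  2   0   0   0   0   0   4   4   4   4   4   5   5
  3   0   0   0   0   0   4   9   9   9   9   9  13
  4   0   0   0   0   0   4  12  12  12  12  12  16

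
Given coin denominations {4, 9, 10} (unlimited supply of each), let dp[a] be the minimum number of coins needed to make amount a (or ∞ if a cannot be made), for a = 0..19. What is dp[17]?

3

 a  0  1  2  3  4  5  6  7  8  9 10 11 12 13 14 15 16 17 18 19
dp  0  -  -  -  1  -  -  -  2  1  1  -  3  2  2  -  4  3  2  2
(- denotes ∞ / unreachable)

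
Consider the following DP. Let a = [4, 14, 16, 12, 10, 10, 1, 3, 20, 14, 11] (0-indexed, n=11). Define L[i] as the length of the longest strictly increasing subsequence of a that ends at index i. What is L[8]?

   i    0    1    2    3    4    5    6    7    8    9   10
a[i]    4   14   16   12   10   10    1    3   20   14   11
L[i]    1    2    3    2    2    2    1    2    4    3    3

4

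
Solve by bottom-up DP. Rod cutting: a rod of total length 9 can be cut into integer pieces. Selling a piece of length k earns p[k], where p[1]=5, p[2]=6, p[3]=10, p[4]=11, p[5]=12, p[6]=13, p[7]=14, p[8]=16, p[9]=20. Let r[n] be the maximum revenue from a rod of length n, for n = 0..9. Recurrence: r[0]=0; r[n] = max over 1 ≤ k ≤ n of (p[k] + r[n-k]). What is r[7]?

35

   n    0    1    2    3    4    5    6    7    8    9
r[n]    0    5   10   15   20   25   30   35   40   45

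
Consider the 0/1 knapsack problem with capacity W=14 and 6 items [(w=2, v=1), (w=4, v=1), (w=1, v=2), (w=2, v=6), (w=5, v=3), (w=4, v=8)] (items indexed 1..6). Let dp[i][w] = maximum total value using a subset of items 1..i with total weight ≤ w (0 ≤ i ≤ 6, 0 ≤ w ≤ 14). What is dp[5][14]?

i\w   0   1   2   3   4   5   6   7   8   9  10  11  12  13  14
  0   0   0   0   0   0   0   0   0   0   0   0   0   0   0   0
  1   0   0   1   1   1   1   1   1   1   1   1   1   1   1   1
  2   0   0   1   1   1   1   2   2   2   2   2   2   2   2   2
  3   0   2   2   3   3   3   3   4   4   4   4   4   4   4   4
  4   0   2   6   8   8   9   9   9   9  10  10  10  10  10  10
  5   0   2   6   8   8   9   9   9  11  11  12  12  12  12  13
  6   0   2   6   8   8  10  14  16  16  17  17  17  19  19  20

13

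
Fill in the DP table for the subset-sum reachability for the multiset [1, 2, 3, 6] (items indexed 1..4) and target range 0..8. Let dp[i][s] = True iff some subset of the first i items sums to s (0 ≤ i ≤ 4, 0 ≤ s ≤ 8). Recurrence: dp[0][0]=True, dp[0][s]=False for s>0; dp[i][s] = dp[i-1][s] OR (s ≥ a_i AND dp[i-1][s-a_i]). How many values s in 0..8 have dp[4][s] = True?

9

i\s   0   1   2   3   4   5   6   7   8
  0   T   F   F   F   F   F   F   F   F
  1   T   T   F   F   F   F   F   F   F
  2   T   T   T   T   F   F   F   F   F
  3   T   T   T   T   T   T   T   F   F
  4   T   T   T   T   T   T   T   T   T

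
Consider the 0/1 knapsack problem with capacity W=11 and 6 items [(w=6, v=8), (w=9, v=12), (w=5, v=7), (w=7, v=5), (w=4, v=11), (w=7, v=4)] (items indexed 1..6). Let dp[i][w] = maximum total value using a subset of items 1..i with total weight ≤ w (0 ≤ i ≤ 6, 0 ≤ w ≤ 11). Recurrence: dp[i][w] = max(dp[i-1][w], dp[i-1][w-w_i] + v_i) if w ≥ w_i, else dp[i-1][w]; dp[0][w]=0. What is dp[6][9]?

18

i\w   0   1   2   3   4   5   6   7   8   9  10  11
  0   0   0   0   0   0   0   0   0   0   0   0   0
  1   0   0   0   0   0   0   8   8   8   8   8   8
  2   0   0   0   0   0   0   8   8   8  12  12  12
  3   0   0   0   0   0   7   8   8   8  12  12  15
  4   0   0   0   0   0   7   8   8   8  12  12  15
  5   0   0   0   0  11  11  11  11  11  18  19  19
  6   0   0   0   0  11  11  11  11  11  18  19  19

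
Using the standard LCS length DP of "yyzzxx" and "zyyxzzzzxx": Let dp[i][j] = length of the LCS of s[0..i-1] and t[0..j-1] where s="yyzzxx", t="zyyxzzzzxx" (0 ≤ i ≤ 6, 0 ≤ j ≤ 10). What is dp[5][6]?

4

   ''  z  y  y  x  z  z  z  z  x  x
''  0  0  0  0  0  0  0  0  0  0  0
 y  0  0  1  1  1  1  1  1  1  1  1
 y  0  0  1  2  2  2  2  2  2  2  2
 z  0  1  1  2  2  3  3  3  3  3  3
 z  0  1  1  2  2  3  4  4  4  4  4
 x  0  1  1  2  3  3  4  4  4  5  5
 x  0  1  1  2  3  3  4  4  4  5  6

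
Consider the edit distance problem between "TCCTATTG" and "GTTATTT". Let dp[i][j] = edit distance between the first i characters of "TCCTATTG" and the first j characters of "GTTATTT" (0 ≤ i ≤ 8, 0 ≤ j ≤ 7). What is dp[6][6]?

4

   ''  G  T  T  A  T  T  T
''  0  1  2  3  4  5  6  7
 T  1  1  1  2  3  4  5  6
 C  2  2  2  2  3  4  5  6
 C  3  3  3  3  3  4  5  6
 T  4  4  3  3  4  3  4  5
 A  5  5  4  4  3  4  4  5
 T  6  6  5  4  4  3  4  4
 T  7  7  6  5  5  4  3  4
 G  8  7  7  6  6  5  4  4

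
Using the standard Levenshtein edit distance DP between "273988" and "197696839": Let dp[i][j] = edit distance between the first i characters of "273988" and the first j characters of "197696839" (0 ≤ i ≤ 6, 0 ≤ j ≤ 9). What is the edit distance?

6

   ''  1  9  7  6  9  6  8  3  9
''  0  1  2  3  4  5  6  7  8  9
 2  1  1  2  3  4  5  6  7  8  9
 7  2  2  2  2  3  4  5  6  7  8
 3  3  3  3  3  3  4  5  6  6  7
 9  4  4  3  4  4  3  4  5  6  6
 8  5  5  4  4  5  4  4  4  5  6
 8  6  6  5  5  5  5  5  4  5  6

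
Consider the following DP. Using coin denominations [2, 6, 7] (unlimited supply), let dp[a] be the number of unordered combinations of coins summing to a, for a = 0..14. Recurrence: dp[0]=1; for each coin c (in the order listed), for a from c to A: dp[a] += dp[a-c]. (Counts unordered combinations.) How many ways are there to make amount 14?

after  coin     0     1     2     3     4     5     6     7     8     9    10    11    12    13    14
          2     1     0     1     0     1     0     1     0     1     0     1     0     1     0     1
          6     1     0     1     0     1     0     2     0     2     0     2     0     3     0     3
          7     1     0     1     0     1     0     2     1     2     1     2     1     3     2     4

4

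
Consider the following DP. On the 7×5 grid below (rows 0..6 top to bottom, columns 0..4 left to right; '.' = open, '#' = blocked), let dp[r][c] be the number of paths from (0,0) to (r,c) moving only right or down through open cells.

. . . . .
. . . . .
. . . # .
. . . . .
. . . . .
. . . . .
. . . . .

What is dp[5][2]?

21

r\c   0   1   2   3   4
  0   1   1   1   1   1
  1   1   2   3   4   5
  2   1   3   6   0   5
  3   1   4  10  10  15
  4   1   5  15  25  40
  5   1   6  21  46  86
  6   1   7  28  74 160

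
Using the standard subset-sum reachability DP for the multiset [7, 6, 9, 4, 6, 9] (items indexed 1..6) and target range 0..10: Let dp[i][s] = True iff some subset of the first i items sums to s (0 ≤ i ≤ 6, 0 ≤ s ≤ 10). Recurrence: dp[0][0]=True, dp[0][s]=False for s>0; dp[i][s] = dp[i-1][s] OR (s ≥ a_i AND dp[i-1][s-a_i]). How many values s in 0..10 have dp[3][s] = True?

4

i\s   0   1   2   3   4   5   6   7   8   9  10
  0   T   F   F   F   F   F   F   F   F   F   F
  1   T   F   F   F   F   F   F   T   F   F   F
  2   T   F   F   F   F   F   T   T   F   F   F
  3   T   F   F   F   F   F   T   T   F   T   F
  4   T   F   F   F   T   F   T   T   F   T   T
  5   T   F   F   F   T   F   T   T   F   T   T
  6   T   F   F   F   T   F   T   T   F   T   T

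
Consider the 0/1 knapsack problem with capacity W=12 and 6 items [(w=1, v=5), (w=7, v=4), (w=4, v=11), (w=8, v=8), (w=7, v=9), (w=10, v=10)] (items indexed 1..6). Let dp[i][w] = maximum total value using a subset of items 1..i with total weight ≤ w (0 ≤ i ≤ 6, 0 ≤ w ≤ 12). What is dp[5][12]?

25

i\w   0   1   2   3   4   5   6   7   8   9  10  11  12
  0   0   0   0   0   0   0   0   0   0   0   0   0   0
  1   0   5   5   5   5   5   5   5   5   5   5   5   5
  2   0   5   5   5   5   5   5   5   9   9   9   9   9
  3   0   5   5   5  11  16  16  16  16  16  16  16  20
  4   0   5   5   5  11  16  16  16  16  16  16  16  20
  5   0   5   5   5  11  16  16  16  16  16  16  20  25
  6   0   5   5   5  11  16  16  16  16  16  16  20  25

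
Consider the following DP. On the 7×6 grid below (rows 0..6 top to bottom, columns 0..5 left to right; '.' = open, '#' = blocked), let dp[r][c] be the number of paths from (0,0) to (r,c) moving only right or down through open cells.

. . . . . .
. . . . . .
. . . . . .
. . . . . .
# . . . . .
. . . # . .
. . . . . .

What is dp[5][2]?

r\c   0   1   2   3   4   5
  0   1   1   1   1   1   1
  1   1   2   3   4   5   6
  2   1   3   6  10  15  21
  3   1   4  10  20  35  56
  4   0   4  14  34  69 125
  5   0   4  18   0  69 194
  6   0   4  22  22  91 285

18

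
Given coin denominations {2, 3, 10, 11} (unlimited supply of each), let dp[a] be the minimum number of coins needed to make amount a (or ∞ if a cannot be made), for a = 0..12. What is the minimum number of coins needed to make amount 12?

 a  0  1  2  3  4  5  6  7  8  9 10 11 12
dp  0  -  1  1  2  2  2  3  3  3  1  1  2
(- denotes ∞ / unreachable)

2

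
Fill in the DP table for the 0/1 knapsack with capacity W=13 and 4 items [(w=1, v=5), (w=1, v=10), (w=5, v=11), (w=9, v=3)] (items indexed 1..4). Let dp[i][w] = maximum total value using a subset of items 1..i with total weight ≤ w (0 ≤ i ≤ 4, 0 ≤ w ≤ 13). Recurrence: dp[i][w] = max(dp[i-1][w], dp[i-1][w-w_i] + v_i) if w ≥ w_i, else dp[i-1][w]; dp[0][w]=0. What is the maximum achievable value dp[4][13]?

i\w   0   1   2   3   4   5   6   7   8   9  10  11  12  13
  0   0   0   0   0   0   0   0   0   0   0   0   0   0   0
  1   0   5   5   5   5   5   5   5   5   5   5   5   5   5
  2   0  10  15  15  15  15  15  15  15  15  15  15  15  15
  3   0  10  15  15  15  15  21  26  26  26  26  26  26  26
  4   0  10  15  15  15  15  21  26  26  26  26  26  26  26

26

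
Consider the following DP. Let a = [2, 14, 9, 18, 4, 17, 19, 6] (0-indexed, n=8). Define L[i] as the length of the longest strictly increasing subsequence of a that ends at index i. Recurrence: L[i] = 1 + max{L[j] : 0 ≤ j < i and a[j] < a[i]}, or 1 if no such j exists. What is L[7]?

3

   i    0    1    2    3    4    5    6    7
a[i]    2   14    9   18    4   17   19    6
L[i]    1    2    2    3    2    3    4    3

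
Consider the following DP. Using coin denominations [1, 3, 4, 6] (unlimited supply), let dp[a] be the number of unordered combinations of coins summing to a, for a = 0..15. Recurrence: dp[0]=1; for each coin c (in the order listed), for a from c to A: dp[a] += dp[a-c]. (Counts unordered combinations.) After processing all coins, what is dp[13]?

18

after  coin     0     1     2     3     4     5     6     7     8     9    10    11    12    13    14    15
          1     1     1     1     1     1     1     1     1     1     1     1     1     1     1     1     1
          3     1     1     1     2     2     2     3     3     3     4     4     4     5     5     5     6
          4     1     1     1     2     3     3     4     5     6     7     8     9    11    12    13    15
          6     1     1     1     2     3     3     5     6     7     9    11    12    16    18    20    24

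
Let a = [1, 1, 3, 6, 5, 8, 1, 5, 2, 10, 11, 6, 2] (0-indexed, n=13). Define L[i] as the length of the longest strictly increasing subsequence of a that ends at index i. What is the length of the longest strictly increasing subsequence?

   i    0    1    2    3    4    5    6    7    8    9   10   11   12
a[i]    1    1    3    6    5    8    1    5    2   10   11    6    2
L[i]    1    1    2    3    3    4    1    3    2    5    6    4    2

6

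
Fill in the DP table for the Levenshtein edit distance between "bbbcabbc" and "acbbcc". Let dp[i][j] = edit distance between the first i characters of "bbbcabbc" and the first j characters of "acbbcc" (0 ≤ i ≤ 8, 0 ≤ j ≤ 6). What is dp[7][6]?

   ''  a  c  b  b  c  c
''  0  1  2  3  4  5  6
 b  1  1  2  2  3  4  5
 b  2  2  2  2  2  3  4
 b  3  3  3  2  2  3  4
 c  4  4  3  3  3  2  3
 a  5  4  4  4  4  3  3
 b  6  5  5  4  4  4  4
 b  7  6  6  5  4  5  5
 c  8  7  6  6  5  4  5

5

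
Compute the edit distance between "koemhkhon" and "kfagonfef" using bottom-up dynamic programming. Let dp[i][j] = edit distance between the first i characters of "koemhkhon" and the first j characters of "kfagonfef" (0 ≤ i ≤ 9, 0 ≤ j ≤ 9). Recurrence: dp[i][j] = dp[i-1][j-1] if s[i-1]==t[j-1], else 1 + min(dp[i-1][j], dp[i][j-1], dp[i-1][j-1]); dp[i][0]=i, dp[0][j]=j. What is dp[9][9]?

8

   ''  k  f  a  g  o  n  f  e  f
''  0  1  2  3  4  5  6  7  8  9
 k  1  0  1  2  3  4  5  6  7  8
 o  2  1  1  2  3  3  4  5  6  7
 e  3  2  2  2  3  4  4  5  5  6
 m  4  3  3  3  3  4  5  5  6  6
 h  5  4  4  4  4  4  5  6  6  7
 k  6  5  5  5  5  5  5  6  7  7
 h  7  6  6  6  6  6  6  6  7  8
 o  8  7  7  7  7  6  7  7  7  8
 n  9  8  8  8  8  7  6  7  8  8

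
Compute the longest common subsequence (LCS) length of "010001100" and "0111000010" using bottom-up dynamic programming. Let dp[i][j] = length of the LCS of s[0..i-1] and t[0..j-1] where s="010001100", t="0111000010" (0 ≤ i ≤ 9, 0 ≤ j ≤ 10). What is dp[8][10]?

7

   ''  0  1  1  1  0  0  0  0  1  0
''  0  0  0  0  0  0  0  0  0  0  0
 0  0  1  1  1  1  1  1  1  1  1  1
 1  0  1  2  2  2  2  2  2  2  2  2
 0  0  1  2  2  2  3  3  3  3  3  3
 0  0  1  2  2  2  3  4  4  4  4  4
 0  0  1  2  2  2  3  4  5  5  5  5
 1  0  1  2  3  3  3  4  5  5  6  6
 1  0  1  2  3  4  4  4  5  5  6  6
 0  0  1  2  3  4  5  5  5  6  6  7
 0  0  1  2  3  4  5  6  6  6  6  7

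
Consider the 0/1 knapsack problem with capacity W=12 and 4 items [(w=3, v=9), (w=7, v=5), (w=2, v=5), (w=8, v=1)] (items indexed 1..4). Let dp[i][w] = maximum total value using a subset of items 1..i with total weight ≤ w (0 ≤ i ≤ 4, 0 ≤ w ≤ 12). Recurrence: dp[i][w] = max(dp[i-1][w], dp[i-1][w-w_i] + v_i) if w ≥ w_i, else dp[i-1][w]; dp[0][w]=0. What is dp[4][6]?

14

i\w   0   1   2   3   4   5   6   7   8   9  10  11  12
  0   0   0   0   0   0   0   0   0   0   0   0   0   0
  1   0   0   0   9   9   9   9   9   9   9   9   9   9
  2   0   0   0   9   9   9   9   9   9   9  14  14  14
  3   0   0   5   9   9  14  14  14  14  14  14  14  19
  4   0   0   5   9   9  14  14  14  14  14  14  14  19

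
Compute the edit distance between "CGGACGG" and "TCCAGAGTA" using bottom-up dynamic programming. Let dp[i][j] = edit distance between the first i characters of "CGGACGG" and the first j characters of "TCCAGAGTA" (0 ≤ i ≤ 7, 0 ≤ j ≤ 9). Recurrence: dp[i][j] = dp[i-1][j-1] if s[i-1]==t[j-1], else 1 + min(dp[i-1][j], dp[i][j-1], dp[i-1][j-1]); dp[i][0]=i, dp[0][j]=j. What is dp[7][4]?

6

   ''  T  C  C  A  G  A  G  T  A
''  0  1  2  3  4  5  6  7  8  9
 C  1  1  1  2  3  4  5  6  7  8
 G  2  2  2  2  3  3  4  5  6  7
 G  3  3  3  3  3  3  4  4  5  6
 A  4  4  4  4  3  4  3  4  5  5
 C  5  5  4  4  4  4  4  4  5  6
 G  6  6  5  5  5  4  5  4  5  6
 G  7  7  6  6  6  5  5  5  5  6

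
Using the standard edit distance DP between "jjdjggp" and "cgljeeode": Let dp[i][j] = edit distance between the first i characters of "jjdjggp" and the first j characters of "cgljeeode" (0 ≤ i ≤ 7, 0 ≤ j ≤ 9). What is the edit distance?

   ''  c  g  l  j  e  e  o  d  e
''  0  1  2  3  4  5  6  7  8  9
 j  1  1  2  3  3  4  5  6  7  8
 j  2  2  2  3  3  4  5  6  7  8
 d  3  3  3  3  4  4  5  6  6  7
 j  4  4  4  4  3  4  5  6  7  7
 g  5  5  4  5  4  4  5  6  7  8
 g  6  6  5  5  5  5  5  6  7  8
 p  7  7  6  6  6  6  6  6  7  8

8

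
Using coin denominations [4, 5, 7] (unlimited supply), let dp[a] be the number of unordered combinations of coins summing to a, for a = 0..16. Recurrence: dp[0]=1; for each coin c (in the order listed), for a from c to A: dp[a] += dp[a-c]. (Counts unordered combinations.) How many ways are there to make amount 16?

after  coin     0     1     2     3     4     5     6     7     8     9    10    11    12    13    14    15    16
          4     1     0     0     0     1     0     0     0     1     0     0     0     1     0     0     0     1
          5     1     0     0     0     1     1     0     0     1     1     1     0     1     1     1     1     1
          7     1     0     0     0     1     1     0     1     1     1     1     1     2     1     2     2     2

2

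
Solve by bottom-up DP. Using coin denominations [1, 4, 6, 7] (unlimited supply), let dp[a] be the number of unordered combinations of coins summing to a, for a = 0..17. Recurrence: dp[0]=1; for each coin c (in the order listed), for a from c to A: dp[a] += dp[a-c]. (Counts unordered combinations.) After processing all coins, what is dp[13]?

after  coin     0     1     2     3     4     5     6     7     8     9    10    11    12    13    14    15    16    17
          1     1     1     1     1     1     1     1     1     1     1     1     1     1     1     1     1     1     1
          4     1     1     1     1     2     2     2     2     3     3     3     3     4     4     4     4     5     5
          6     1     1     1     1     2     2     3     3     4     4     5     5     7     7     8     8    10    10
          7     1     1     1     1     2     2     3     4     5     5     6     7     9    10    12    13    15    16

10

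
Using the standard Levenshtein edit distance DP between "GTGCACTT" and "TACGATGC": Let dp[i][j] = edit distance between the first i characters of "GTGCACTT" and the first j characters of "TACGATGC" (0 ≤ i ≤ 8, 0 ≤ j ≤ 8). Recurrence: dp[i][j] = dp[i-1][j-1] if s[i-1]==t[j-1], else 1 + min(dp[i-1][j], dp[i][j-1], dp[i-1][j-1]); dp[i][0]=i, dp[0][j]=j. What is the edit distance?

   ''  T  A  C  G  A  T  G  C
''  0  1  2  3  4  5  6  7  8
 G  1  1  2  3  3  4  5  6  7
 T  2  1  2  3  4  4  4  5  6
 G  3  2  2  3  3  4  5  4  5
 C  4  3  3  2  3  4  5  5  4
 A  5  4  3  3  3  3  4  5  5
 C  6  5  4  3  4  4  4  5  5
 T  7  6  5  4  4  5  4  5  6
 T  8  7  6  5  5  5  5  5  6

6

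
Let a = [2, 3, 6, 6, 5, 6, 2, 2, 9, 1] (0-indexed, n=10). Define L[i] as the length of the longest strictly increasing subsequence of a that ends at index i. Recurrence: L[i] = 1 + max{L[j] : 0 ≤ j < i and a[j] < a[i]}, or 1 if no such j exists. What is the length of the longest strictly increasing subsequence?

5

   i    0    1    2    3    4    5    6    7    8    9
a[i]    2    3    6    6    5    6    2    2    9    1
L[i]    1    2    3    3    3    4    1    1    5    1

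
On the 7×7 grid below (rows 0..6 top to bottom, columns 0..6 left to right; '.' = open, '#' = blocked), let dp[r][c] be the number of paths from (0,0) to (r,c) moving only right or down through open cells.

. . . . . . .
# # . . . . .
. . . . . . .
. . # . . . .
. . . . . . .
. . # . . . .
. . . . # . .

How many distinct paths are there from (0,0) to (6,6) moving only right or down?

157

r\c   0   1   2   3   4   5   6
  0   1   1   1   1   1   1   1
  1   0   0   1   2   3   4   5
  2   0   0   1   3   6  10  15
  3   0   0   0   3   9  19  34
  4   0   0   0   3  12  31  65
  5   0   0   0   3  15  46 111
  6   0   0   0   3   0  46 157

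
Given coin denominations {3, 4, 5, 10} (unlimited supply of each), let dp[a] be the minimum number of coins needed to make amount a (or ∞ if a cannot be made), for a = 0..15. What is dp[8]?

2

 a  0  1  2  3  4  5  6  7  8  9 10 11 12 13 14 15
dp  0  -  -  1  1  1  2  2  2  2  1  3  3  2  2  2
(- denotes ∞ / unreachable)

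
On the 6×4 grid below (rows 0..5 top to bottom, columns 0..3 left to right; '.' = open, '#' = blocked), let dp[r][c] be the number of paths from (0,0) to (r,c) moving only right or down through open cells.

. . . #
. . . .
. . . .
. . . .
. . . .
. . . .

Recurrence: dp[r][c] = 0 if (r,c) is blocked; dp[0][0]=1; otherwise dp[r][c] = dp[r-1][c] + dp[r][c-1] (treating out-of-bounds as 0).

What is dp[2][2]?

r\c   0   1   2   3
  0   1   1   1   0
  1   1   2   3   3
  2   1   3   6   9
  3   1   4  10  19
  4   1   5  15  34
  5   1   6  21  55

6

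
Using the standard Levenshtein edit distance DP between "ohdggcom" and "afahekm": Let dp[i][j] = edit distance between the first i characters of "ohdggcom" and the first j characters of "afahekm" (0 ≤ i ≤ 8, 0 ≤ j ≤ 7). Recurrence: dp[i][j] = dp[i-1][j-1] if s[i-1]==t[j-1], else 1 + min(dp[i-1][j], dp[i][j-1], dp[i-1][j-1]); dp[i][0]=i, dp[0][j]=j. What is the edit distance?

7

   ''  a  f  a  h  e  k  m
''  0  1  2  3  4  5  6  7
 o  1  1  2  3  4  5  6  7
 h  2  2  2  3  3  4  5  6
 d  3  3  3  3  4  4  5  6
 g  4  4  4  4  4  5  5  6
 g  5  5  5  5  5  5  6  6
 c  6  6  6  6  6  6  6  7
 o  7  7  7  7  7  7  7  7
 m  8  8  8  8  8  8  8  7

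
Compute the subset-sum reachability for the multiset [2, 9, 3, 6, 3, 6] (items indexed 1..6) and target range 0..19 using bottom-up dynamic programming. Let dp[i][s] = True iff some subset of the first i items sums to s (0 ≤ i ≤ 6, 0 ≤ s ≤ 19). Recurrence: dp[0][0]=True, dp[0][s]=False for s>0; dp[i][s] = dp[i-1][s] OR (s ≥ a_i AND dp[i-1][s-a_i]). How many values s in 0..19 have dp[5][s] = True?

13

i\s   0   1   2   3   4   5   6   7   8   9  10  11  12  13  14  15  16  17  18  19
  0   T   F   F   F   F   F   F   F   F   F   F   F   F   F   F   F   F   F   F   F
  1   T   F   T   F   F   F   F   F   F   F   F   F   F   F   F   F   F   F   F   F
  2   T   F   T   F   F   F   F   F   F   T   F   T   F   F   F   F   F   F   F   F
  3   T   F   T   T   F   T   F   F   F   T   F   T   T   F   T   F   F   F   F   F
  4   T   F   T   T   F   T   T   F   T   T   F   T   T   F   T   T   F   T   T   F
  5   T   F   T   T   F   T   T   F   T   T   F   T   T   F   T   T   F   T   T   F
  6   T   F   T   T   F   T   T   F   T   T   F   T   T   F   T   T   F   T   T   F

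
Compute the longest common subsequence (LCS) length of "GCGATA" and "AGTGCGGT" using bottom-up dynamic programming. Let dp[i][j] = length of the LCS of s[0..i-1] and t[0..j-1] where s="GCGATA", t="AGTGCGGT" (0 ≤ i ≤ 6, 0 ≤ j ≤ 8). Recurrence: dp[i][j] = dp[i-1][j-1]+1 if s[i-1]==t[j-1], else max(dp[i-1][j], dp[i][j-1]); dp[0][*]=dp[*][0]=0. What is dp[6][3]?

2

   ''  A  G  T  G  C  G  G  T
''  0  0  0  0  0  0  0  0  0
 G  0  0  1  1  1  1  1  1  1
 C  0  0  1  1  1  2  2  2  2
 G  0  0  1  1  2  2  3  3  3
 A  0  1  1  1  2  2  3  3  3
 T  0  1  1  2  2  2  3  3  4
 A  0  1  1  2  2  2  3  3  4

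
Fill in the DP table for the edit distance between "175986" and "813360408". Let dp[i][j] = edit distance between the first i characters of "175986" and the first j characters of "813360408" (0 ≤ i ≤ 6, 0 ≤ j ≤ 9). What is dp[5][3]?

5

   ''  8  1  3  3  6  0  4  0  8
''  0  1  2  3  4  5  6  7  8  9
 1  1  1  1  2  3  4  5  6  7  8
 7  2  2  2  2  3  4  5  6  7  8
 5  3  3  3  3  3  4  5  6  7  8
 9  4  4  4  4  4  4  5  6  7  8
 8  5  4  5  5  5  5  5  6  7  7
 6  6  5  5  6  6  5  6  6  7  8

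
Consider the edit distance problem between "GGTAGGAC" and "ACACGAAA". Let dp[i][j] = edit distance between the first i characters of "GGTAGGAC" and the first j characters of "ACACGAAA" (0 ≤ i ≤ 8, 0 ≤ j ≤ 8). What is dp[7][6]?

   ''  A  C  A  C  G  A  A  A
''  0  1  2  3  4  5  6  7  8
 G  1  1  2  3  4  4  5  6  7
 G  2  2  2  3  4  4  5  6  7
 T  3  3  3  3  4  5  5  6  7
 A  4  3  4  3  4  5  5  5  6
 G  5  4  4  4  4  4  5  6  6
 G  6  5  5  5  5  4  5  6  7
 A  7  6  6  5  6  5  4  5  6
 C  8  7  6  6  5  6  5  5  6

4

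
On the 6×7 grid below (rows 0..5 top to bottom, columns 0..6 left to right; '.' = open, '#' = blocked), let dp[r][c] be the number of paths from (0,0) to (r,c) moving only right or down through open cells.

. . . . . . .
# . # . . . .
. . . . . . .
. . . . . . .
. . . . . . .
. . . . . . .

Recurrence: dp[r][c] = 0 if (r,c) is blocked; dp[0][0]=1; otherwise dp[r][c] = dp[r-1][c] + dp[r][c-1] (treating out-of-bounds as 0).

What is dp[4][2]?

r\c   0   1   2   3   4   5   6
  0   1   1   1   1   1   1   1
  1   0   1   0   1   2   3   4
  2   0   1   1   2   4   7  11
  3   0   1   2   4   8  15  26
  4   0   1   3   7  15  30  56
  5   0   1   4  11  26  56 112

3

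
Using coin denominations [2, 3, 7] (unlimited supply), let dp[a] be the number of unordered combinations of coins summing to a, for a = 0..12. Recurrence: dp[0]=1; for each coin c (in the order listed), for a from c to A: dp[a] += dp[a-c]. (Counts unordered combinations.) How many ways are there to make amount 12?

after  coin     0     1     2     3     4     5     6     7     8     9    10    11    12
          2     1     0     1     0     1     0     1     0     1     0     1     0     1
          3     1     0     1     1     1     1     2     1     2     2     2     2     3
          7     1     0     1     1     1     1     2     2     2     3     3     3     4

4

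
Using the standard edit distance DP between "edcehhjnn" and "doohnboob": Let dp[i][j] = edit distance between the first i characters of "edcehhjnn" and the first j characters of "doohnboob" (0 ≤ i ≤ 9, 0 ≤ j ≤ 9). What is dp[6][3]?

5

   ''  d  o  o  h  n  b  o  o  b
''  0  1  2  3  4  5  6  7  8  9
 e  1  1  2  3  4  5  6  7  8  9
 d  2  1  2  3  4  5  6  7  8  9
 c  3  2  2  3  4  5  6  7  8  9
 e  4  3  3  3  4  5  6  7  8  9
 h  5  4  4  4  3  4  5  6  7  8
 h  6  5  5  5  4  4  5  6  7  8
 j  7  6  6  6  5  5  5  6  7  8
 n  8  7  7  7  6  5  6  6  7  8
 n  9  8  8  8  7  6  6  7  7  8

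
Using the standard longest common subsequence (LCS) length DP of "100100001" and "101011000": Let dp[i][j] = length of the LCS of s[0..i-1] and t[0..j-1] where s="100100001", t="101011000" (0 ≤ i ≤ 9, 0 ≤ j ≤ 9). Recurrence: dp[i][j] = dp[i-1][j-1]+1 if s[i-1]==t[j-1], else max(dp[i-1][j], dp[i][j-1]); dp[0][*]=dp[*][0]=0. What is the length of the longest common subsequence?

7

   ''  1  0  1  0  1  1  0  0  0
''  0  0  0  0  0  0  0  0  0  0
 1  0  1  1  1  1  1  1  1  1  1
 0  0  1  2  2  2  2  2  2  2  2
 0  0  1  2  2  3  3  3  3  3  3
 1  0  1  2  3  3  4  4  4  4  4
 0  0  1  2  3  4  4  4  5  5  5
 0  0  1  2  3  4  4  4  5  6  6
 0  0  1  2  3  4  4  4  5  6  7
 0  0  1  2  3  4  4  4  5  6  7
 1  0  1  2  3  4  5  5  5  6  7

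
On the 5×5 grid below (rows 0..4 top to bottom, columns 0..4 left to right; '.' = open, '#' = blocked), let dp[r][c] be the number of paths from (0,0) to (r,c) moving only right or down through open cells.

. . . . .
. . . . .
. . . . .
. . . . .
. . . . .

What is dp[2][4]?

r\c   0   1   2   3   4
  0   1   1   1   1   1
  1   1   2   3   4   5
  2   1   3   6  10  15
  3   1   4  10  20  35
  4   1   5  15  35  70

15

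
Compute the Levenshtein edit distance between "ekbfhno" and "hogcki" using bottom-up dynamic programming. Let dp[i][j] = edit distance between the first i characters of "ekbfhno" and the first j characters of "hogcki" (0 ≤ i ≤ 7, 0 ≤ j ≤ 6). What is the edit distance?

7

   ''  h  o  g  c  k  i
''  0  1  2  3  4  5  6
 e  1  1  2  3  4  5  6
 k  2  2  2  3  4  4  5
 b  3  3  3  3  4  5  5
 f  4  4  4  4  4  5  6
 h  5  4  5  5  5  5  6
 n  6  5  5  6  6  6  6
 o  7  6  5  6  7  7  7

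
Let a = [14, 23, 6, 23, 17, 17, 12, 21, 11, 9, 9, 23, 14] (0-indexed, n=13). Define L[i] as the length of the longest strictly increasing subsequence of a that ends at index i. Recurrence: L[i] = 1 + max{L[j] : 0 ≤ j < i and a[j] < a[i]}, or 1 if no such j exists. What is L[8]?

   i    0    1    2    3    4    5    6    7    8    9   10   11   12
a[i]   14   23    6   23   17   17   12   21   11    9    9   23   14
L[i]    1    2    1    2    2    2    2    3    2    2    2    4    3

2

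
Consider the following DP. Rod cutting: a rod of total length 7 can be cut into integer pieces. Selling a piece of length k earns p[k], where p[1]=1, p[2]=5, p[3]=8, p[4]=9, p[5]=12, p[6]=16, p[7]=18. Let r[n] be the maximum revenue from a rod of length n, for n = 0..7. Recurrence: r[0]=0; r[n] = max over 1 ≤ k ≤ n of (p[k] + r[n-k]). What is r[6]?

   n    0    1    2    3    4    5    6    7
r[n]    0    1    5    8   10   13   16   18

16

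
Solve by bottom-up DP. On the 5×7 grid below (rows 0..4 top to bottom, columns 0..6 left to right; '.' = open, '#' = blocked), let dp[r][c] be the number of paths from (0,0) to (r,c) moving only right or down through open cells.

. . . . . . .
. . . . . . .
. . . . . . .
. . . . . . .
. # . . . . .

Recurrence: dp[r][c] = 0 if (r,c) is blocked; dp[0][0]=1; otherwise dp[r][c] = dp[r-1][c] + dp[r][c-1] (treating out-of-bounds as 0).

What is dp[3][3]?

20

r\c   0   1   2   3   4   5   6
  0   1   1   1   1   1   1   1
  1   1   2   3   4   5   6   7
  2   1   3   6  10  15  21  28
  3   1   4  10  20  35  56  84
  4   1   0  10  30  65 121 205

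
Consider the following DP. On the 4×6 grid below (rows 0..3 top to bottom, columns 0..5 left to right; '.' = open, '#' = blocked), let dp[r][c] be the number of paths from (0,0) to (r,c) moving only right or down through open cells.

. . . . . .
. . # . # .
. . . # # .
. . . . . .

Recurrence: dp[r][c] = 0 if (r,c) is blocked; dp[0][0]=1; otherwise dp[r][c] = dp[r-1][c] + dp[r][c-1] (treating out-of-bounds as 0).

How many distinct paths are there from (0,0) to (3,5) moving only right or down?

8

r\c   0   1   2   3   4   5
  0   1   1   1   1   1   1
  1   1   2   0   1   0   1
  2   1   3   3   0   0   1
  3   1   4   7   7   7   8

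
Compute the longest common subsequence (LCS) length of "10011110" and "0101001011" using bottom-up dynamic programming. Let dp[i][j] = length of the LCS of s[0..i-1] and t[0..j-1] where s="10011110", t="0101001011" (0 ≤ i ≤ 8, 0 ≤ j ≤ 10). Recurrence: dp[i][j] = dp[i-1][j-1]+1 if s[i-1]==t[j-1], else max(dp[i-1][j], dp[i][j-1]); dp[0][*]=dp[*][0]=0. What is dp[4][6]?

   ''  0  1  0  1  0  0  1  0  1  1
''  0  0  0  0  0  0  0  0  0  0  0
 1  0  0  1  1  1  1  1  1  1  1  1
 0  0  1  1  2  2  2  2  2  2  2  2
 0  0  1  1  2  2  3  3  3  3  3  3
 1  0  1  2  2  3  3  3  4  4  4  4
 1  0  1  2  2  3  3  3  4  4  5  5
 1  0  1  2  2  3  3  3  4  4  5  6
 1  0  1  2  2  3  3  3  4  4  5  6
 0  0  1  2  3  3  4  4  4  5  5  6

3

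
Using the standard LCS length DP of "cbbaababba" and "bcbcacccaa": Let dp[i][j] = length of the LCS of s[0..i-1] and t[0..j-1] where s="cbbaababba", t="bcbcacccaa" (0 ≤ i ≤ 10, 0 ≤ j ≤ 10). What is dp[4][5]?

3

   ''  b  c  b  c  a  c  c  c  a  a
''  0  0  0  0  0  0  0  0  0  0  0
 c  0  0  1  1  1  1  1  1  1  1  1
 b  0  1  1  2  2  2  2  2  2  2  2
 b  0  1  1  2  2  2  2  2  2  2  2
 a  0  1  1  2  2  3  3  3  3  3  3
 a  0  1  1  2  2  3  3  3  3  4  4
 b  0  1  1  2  2  3  3  3  3  4  4
 a  0  1  1  2  2  3  3  3  3  4  5
 b  0  1  1  2  2  3  3  3  3  4  5
 b  0  1  1  2  2  3  3  3  3  4  5
 a  0  1  1  2  2  3  3  3  3  4  5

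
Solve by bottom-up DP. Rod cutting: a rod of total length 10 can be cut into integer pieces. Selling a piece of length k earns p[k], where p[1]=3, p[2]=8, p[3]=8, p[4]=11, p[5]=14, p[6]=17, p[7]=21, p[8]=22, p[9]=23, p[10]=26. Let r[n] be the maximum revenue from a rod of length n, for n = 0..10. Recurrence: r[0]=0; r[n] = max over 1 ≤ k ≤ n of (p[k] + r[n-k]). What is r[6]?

24

   n    0    1    2    3    4    5    6    7    8    9   10
r[n]    0    3    8   11   16   19   24   27   32   35   40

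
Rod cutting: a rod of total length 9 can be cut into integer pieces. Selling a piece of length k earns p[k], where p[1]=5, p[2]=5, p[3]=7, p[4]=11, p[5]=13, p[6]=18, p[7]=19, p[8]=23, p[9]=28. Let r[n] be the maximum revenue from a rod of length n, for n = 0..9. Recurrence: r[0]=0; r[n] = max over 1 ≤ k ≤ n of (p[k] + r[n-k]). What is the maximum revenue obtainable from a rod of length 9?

45

   n    0    1    2    3    4    5    6    7    8    9
r[n]    0    5   10   15   20   25   30   35   40   45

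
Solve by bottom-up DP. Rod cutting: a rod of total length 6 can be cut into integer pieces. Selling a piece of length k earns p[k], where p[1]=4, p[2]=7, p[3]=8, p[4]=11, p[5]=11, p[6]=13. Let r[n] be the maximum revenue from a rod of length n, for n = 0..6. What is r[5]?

20

   n    0    1    2    3    4    5    6
r[n]    0    4    8   12   16   20   24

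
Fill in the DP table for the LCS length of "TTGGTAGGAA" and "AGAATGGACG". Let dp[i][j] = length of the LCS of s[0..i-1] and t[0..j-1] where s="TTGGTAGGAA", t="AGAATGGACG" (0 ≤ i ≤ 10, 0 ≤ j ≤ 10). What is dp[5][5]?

2

   ''  A  G  A  A  T  G  G  A  C  G
''  0  0  0  0  0  0  0  0  0  0  0
 T  0  0  0  0  0  1  1  1  1  1  1
 T  0  0  0  0  0  1  1  1  1  1  1
 G  0  0  1  1  1  1  2  2  2  2  2
 G  0  0  1  1  1  1  2  3  3  3  3
 T  0  0  1  1  1  2  2  3  3  3  3
 A  0  1  1  2  2  2  2  3  4  4  4
 G  0  1  2  2  2  2  3  3  4  4  5
 G  0  1  2  2  2  2  3  4  4  4  5
 A  0  1  2  3  3  3  3  4  5  5  5
 A  0  1  2  3  4  4  4  4  5  5  5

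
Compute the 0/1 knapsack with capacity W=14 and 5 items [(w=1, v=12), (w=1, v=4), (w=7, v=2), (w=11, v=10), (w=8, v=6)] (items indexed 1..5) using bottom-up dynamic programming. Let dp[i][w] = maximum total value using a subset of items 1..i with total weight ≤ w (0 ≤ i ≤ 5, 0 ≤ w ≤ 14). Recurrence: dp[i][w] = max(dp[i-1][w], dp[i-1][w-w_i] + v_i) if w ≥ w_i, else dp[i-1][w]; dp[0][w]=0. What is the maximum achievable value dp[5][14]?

26

i\w   0   1   2   3   4   5   6   7   8   9  10  11  12  13  14
  0   0   0   0   0   0   0   0   0   0   0   0   0   0   0   0
  1   0  12  12  12  12  12  12  12  12  12  12  12  12  12  12
  2   0  12  16  16  16  16  16  16  16  16  16  16  16  16  16
  3   0  12  16  16  16  16  16  16  16  18  18  18  18  18  18
  4   0  12  16  16  16  16  16  16  16  18  18  18  22  26  26
  5   0  12  16  16  16  16  16  16  16  18  22  22  22  26  26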